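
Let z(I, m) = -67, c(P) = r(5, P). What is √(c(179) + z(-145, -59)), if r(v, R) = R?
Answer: 4*√7 ≈ 10.583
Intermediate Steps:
c(P) = P
√(c(179) + z(-145, -59)) = √(179 - 67) = √112 = 4*√7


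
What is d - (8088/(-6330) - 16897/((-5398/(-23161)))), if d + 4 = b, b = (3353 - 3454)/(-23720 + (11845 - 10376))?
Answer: 9186553817233519/126716997390 ≈ 72497.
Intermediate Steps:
b = 101/22251 (b = -101/(-23720 + 1469) = -101/(-22251) = -101*(-1/22251) = 101/22251 ≈ 0.0045391)
d = -88903/22251 (d = -4 + 101/22251 = -88903/22251 ≈ -3.9955)
d - (8088/(-6330) - 16897/((-5398/(-23161)))) = -88903/22251 - (8088/(-6330) - 16897/((-5398/(-23161)))) = -88903/22251 - (8088*(-1/6330) - 16897/((-5398*(-1/23161)))) = -88903/22251 - (-1348/1055 - 16897/5398/23161) = -88903/22251 - (-1348/1055 - 16897*23161/5398) = -88903/22251 - (-1348/1055 - 391351417/5398) = -88903/22251 - 1*(-412883021439/5694890) = -88903/22251 + 412883021439/5694890 = 9186553817233519/126716997390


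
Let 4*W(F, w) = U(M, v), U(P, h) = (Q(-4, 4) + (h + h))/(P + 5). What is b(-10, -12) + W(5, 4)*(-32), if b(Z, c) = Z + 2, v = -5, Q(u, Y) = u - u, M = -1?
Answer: 12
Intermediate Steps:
Q(u, Y) = 0
U(P, h) = 2*h/(5 + P) (U(P, h) = (0 + (h + h))/(P + 5) = (0 + 2*h)/(5 + P) = (2*h)/(5 + P) = 2*h/(5 + P))
b(Z, c) = 2 + Z
W(F, w) = -5/8 (W(F, w) = (2*(-5)/(5 - 1))/4 = (2*(-5)/4)/4 = (2*(-5)*(¼))/4 = (¼)*(-5/2) = -5/8)
b(-10, -12) + W(5, 4)*(-32) = (2 - 10) - 5/8*(-32) = -8 + 20 = 12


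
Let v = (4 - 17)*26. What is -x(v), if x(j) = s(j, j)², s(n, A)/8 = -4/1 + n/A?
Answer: -576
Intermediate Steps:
s(n, A) = -32 + 8*n/A (s(n, A) = 8*(-4/1 + n/A) = 8*(-4*1 + n/A) = 8*(-4 + n/A) = -32 + 8*n/A)
v = -338 (v = -13*26 = -338)
x(j) = 576 (x(j) = (-32 + 8*j/j)² = (-32 + 8)² = (-24)² = 576)
-x(v) = -1*576 = -576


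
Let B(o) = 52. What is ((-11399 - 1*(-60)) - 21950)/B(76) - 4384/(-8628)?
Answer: -71747381/112164 ≈ -639.67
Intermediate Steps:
((-11399 - 1*(-60)) - 21950)/B(76) - 4384/(-8628) = ((-11399 - 1*(-60)) - 21950)/52 - 4384/(-8628) = ((-11399 + 60) - 21950)*(1/52) - 4384*(-1/8628) = (-11339 - 21950)*(1/52) + 1096/2157 = -33289*1/52 + 1096/2157 = -33289/52 + 1096/2157 = -71747381/112164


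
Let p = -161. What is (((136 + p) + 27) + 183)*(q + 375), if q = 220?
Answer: 110075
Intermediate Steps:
(((136 + p) + 27) + 183)*(q + 375) = (((136 - 161) + 27) + 183)*(220 + 375) = ((-25 + 27) + 183)*595 = (2 + 183)*595 = 185*595 = 110075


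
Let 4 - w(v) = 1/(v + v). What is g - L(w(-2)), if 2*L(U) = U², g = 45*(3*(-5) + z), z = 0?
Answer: -21889/32 ≈ -684.03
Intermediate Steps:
w(v) = 4 - 1/(2*v) (w(v) = 4 - 1/(v + v) = 4 - 1/(2*v))
g = -675 (g = 45*(3*(-5) + 0) = 45*(-15 + 0) = 45*(-15) = -675)
L(U) = U²/2
g - L(w(-2)) = -675 - (4 - ½/(-2))²/2 = -675 - (4 - ½*(-½))²/2 = -675 - (4 + ¼)²/2 = -675 - (17/4)²/2 = -675 - 289/(2*16) = -675 - 1*289/32 = -675 - 289/32 = -21889/32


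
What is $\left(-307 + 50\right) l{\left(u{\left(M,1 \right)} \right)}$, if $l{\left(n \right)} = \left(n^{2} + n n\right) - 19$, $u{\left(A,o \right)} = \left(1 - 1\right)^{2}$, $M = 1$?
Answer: $4883$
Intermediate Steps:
$u{\left(A,o \right)} = 0$ ($u{\left(A,o \right)} = 0^{2} = 0$)
$l{\left(n \right)} = -19 + 2 n^{2}$ ($l{\left(n \right)} = \left(n^{2} + n^{2}\right) - 19 = 2 n^{2} - 19 = -19 + 2 n^{2}$)
$\left(-307 + 50\right) l{\left(u{\left(M,1 \right)} \right)} = \left(-307 + 50\right) \left(-19 + 2 \cdot 0^{2}\right) = - 257 \left(-19 + 2 \cdot 0\right) = - 257 \left(-19 + 0\right) = \left(-257\right) \left(-19\right) = 4883$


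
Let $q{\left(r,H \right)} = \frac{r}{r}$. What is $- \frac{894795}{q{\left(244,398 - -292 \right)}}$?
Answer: $-894795$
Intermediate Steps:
$q{\left(r,H \right)} = 1$
$- \frac{894795}{q{\left(244,398 - -292 \right)}} = - \frac{894795}{1} = \left(-894795\right) 1 = -894795$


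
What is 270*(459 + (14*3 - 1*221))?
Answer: 75600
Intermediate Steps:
270*(459 + (14*3 - 1*221)) = 270*(459 + (42 - 221)) = 270*(459 - 179) = 270*280 = 75600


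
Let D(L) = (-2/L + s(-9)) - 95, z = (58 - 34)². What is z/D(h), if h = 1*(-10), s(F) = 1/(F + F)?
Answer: -51840/8537 ≈ -6.0724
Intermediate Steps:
s(F) = 1/(2*F)
z = 576 (z = 24² = 576)
h = -10
D(L) = -1711/18 - 2/L (D(L) = (-2/L + (½)/(-9)) - 95 = (-2/L + (½)*(-⅑)) - 95 = (-2/L - 1/18) - 95 = (-1/18 - 2/L) - 95 = -1711/18 - 2/L)
z/D(h) = 576/(-1711/18 - 2/(-10)) = 576/(-1711/18 - 2*(-⅒)) = 576/(-1711/18 + ⅕) = 576/(-8537/90) = 576*(-90/8537) = -51840/8537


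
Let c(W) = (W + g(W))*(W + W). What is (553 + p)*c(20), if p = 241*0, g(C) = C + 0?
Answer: 884800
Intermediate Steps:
g(C) = C
p = 0
c(W) = 4*W**2 (c(W) = (W + W)*(W + W) = (2*W)*(2*W) = 4*W**2)
(553 + p)*c(20) = (553 + 0)*(4*20**2) = 553*(4*400) = 553*1600 = 884800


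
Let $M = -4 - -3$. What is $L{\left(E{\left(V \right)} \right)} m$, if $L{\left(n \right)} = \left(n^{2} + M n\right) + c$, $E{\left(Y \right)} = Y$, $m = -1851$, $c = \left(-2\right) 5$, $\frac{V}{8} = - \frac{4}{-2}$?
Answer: $-425730$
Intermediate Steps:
$V = 16$ ($V = 8 \left(- \frac{4}{-2}\right) = 8 \left(\left(-4\right) \left(- \frac{1}{2}\right)\right) = 8 \cdot 2 = 16$)
$c = -10$
$M = -1$ ($M = -4 + 3 = -1$)
$L{\left(n \right)} = -10 + n^{2} - n$ ($L{\left(n \right)} = \left(n^{2} - n\right) - 10 = -10 + n^{2} - n$)
$L{\left(E{\left(V \right)} \right)} m = \left(-10 + 16^{2} - 16\right) \left(-1851\right) = \left(-10 + 256 - 16\right) \left(-1851\right) = 230 \left(-1851\right) = -425730$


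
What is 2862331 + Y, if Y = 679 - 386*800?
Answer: 2554210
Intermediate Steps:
Y = -308121 (Y = 679 - 308800 = -308121)
2862331 + Y = 2862331 - 308121 = 2554210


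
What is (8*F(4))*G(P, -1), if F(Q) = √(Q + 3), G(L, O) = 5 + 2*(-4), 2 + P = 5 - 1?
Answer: -24*√7 ≈ -63.498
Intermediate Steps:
P = 2 (P = -2 + (5 - 1) = -2 + 4 = 2)
G(L, O) = -3 (G(L, O) = 5 - 8 = -3)
F(Q) = √(3 + Q)
(8*F(4))*G(P, -1) = (8*√(3 + 4))*(-3) = (8*√7)*(-3) = -24*√7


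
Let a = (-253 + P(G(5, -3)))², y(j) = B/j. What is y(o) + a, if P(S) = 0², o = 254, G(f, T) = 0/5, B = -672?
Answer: 8128807/127 ≈ 64006.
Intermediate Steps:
G(f, T) = 0 (G(f, T) = 0*(⅕) = 0)
y(j) = -672/j
P(S) = 0
a = 64009 (a = (-253 + 0)² = (-253)² = 64009)
y(o) + a = -672/254 + 64009 = -672*1/254 + 64009 = -336/127 + 64009 = 8128807/127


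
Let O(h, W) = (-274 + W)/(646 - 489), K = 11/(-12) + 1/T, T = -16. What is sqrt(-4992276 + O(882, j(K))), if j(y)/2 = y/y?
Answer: 2*I*sqrt(30763663457)/157 ≈ 2234.3*I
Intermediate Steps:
K = -47/48 (K = 11/(-12) + 1/(-16) = 11*(-1/12) + 1*(-1/16) = -11/12 - 1/16 = -47/48 ≈ -0.97917)
j(y) = 2 (j(y) = 2*(y/y) = 2*1 = 2)
O(h, W) = -274/157 + W/157 (O(h, W) = (-274 + W)/157 = (-274 + W)*(1/157) = -274/157 + W/157)
sqrt(-4992276 + O(882, j(K))) = sqrt(-4992276 + (-274/157 + (1/157)*2)) = sqrt(-4992276 + (-274/157 + 2/157)) = sqrt(-4992276 - 272/157) = sqrt(-783787604/157) = 2*I*sqrt(30763663457)/157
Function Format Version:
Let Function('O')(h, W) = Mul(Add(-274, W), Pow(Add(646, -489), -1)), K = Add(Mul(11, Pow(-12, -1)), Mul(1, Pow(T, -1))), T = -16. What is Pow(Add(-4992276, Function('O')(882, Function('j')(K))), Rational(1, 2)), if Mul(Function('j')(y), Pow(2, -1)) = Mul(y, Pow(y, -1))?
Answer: Mul(Rational(2, 157), I, Pow(30763663457, Rational(1, 2))) ≈ Mul(2234.3, I)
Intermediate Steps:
K = Rational(-47, 48) (K = Add(Mul(11, Pow(-12, -1)), Mul(1, Pow(-16, -1))) = Add(Mul(11, Rational(-1, 12)), Mul(1, Rational(-1, 16))) = Add(Rational(-11, 12), Rational(-1, 16)) = Rational(-47, 48) ≈ -0.97917)
Function('j')(y) = 2 (Function('j')(y) = Mul(2, Mul(y, Pow(y, -1))) = Mul(2, 1) = 2)
Function('O')(h, W) = Add(Rational(-274, 157), Mul(Rational(1, 157), W)) (Function('O')(h, W) = Mul(Add(-274, W), Pow(157, -1)) = Mul(Add(-274, W), Rational(1, 157)) = Add(Rational(-274, 157), Mul(Rational(1, 157), W)))
Pow(Add(-4992276, Function('O')(882, Function('j')(K))), Rational(1, 2)) = Pow(Add(-4992276, Add(Rational(-274, 157), Mul(Rational(1, 157), 2))), Rational(1, 2)) = Pow(Add(-4992276, Add(Rational(-274, 157), Rational(2, 157))), Rational(1, 2)) = Pow(Add(-4992276, Rational(-272, 157)), Rational(1, 2)) = Pow(Rational(-783787604, 157), Rational(1, 2)) = Mul(Rational(2, 157), I, Pow(30763663457, Rational(1, 2)))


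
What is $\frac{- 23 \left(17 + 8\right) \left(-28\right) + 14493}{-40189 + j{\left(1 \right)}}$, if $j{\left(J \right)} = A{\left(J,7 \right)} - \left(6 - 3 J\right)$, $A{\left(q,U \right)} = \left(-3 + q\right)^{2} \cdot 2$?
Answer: $- \frac{30593}{40184} \approx -0.76132$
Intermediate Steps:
$A{\left(q,U \right)} = 2 \left(-3 + q\right)^{2}$
$j{\left(J \right)} = -6 + 2 \left(-3 + J\right)^{2} + 3 J$ ($j{\left(J \right)} = 2 \left(-3 + J\right)^{2} - \left(6 - 3 J\right) = 2 \left(-3 + J\right)^{2} + \left(-6 + 3 J\right) = -6 + 2 \left(-3 + J\right)^{2} + 3 J$)
$\frac{- 23 \left(17 + 8\right) \left(-28\right) + 14493}{-40189 + j{\left(1 \right)}} = \frac{- 23 \left(17 + 8\right) \left(-28\right) + 14493}{-40189 + \left(12 - 9 + 2 \cdot 1^{2}\right)} = \frac{\left(-23\right) 25 \left(-28\right) + 14493}{-40189 + \left(12 - 9 + 2 \cdot 1\right)} = \frac{\left(-575\right) \left(-28\right) + 14493}{-40189 + \left(12 - 9 + 2\right)} = \frac{16100 + 14493}{-40189 + 5} = \frac{30593}{-40184} = 30593 \left(- \frac{1}{40184}\right) = - \frac{30593}{40184}$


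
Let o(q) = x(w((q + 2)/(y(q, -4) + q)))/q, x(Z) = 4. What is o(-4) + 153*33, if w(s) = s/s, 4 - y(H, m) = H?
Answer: 5048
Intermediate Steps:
y(H, m) = 4 - H
w(s) = 1
o(q) = 4/q
o(-4) + 153*33 = 4/(-4) + 153*33 = 4*(-¼) + 5049 = -1 + 5049 = 5048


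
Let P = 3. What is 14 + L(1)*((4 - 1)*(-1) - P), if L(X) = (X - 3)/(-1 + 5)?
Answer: 17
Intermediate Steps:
L(X) = -3/4 + X/4 (L(X) = (-3 + X)/4 = (-3 + X)*(1/4) = -3/4 + X/4)
14 + L(1)*((4 - 1)*(-1) - P) = 14 + (-3/4 + (1/4)*1)*((4 - 1)*(-1) - 1*3) = 14 + (-3/4 + 1/4)*(3*(-1) - 3) = 14 - (-3 - 3)/2 = 14 - 1/2*(-6) = 14 + 3 = 17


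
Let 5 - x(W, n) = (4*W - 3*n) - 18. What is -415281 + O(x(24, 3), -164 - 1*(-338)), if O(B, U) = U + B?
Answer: -415171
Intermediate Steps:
x(W, n) = 23 - 4*W + 3*n (x(W, n) = 5 - ((4*W - 3*n) - 18) = 5 - ((-3*n + 4*W) - 18) = 5 - (-18 - 3*n + 4*W) = 5 + (18 - 4*W + 3*n) = 23 - 4*W + 3*n)
O(B, U) = B + U
-415281 + O(x(24, 3), -164 - 1*(-338)) = -415281 + ((23 - 4*24 + 3*3) + (-164 - 1*(-338))) = -415281 + ((23 - 96 + 9) + (-164 + 338)) = -415281 + (-64 + 174) = -415281 + 110 = -415171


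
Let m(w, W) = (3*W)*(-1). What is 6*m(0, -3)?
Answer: 54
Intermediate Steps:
m(w, W) = -3*W
6*m(0, -3) = 6*(-3*(-3)) = 6*9 = 54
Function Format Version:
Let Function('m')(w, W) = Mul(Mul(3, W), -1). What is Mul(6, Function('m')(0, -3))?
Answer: 54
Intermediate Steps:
Function('m')(w, W) = Mul(-3, W)
Mul(6, Function('m')(0, -3)) = Mul(6, Mul(-3, -3)) = Mul(6, 9) = 54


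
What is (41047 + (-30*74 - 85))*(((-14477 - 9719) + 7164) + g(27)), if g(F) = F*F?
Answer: -631610826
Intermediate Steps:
g(F) = F**2
(41047 + (-30*74 - 85))*(((-14477 - 9719) + 7164) + g(27)) = (41047 + (-30*74 - 85))*(((-14477 - 9719) + 7164) + 27**2) = (41047 + (-2220 - 85))*((-24196 + 7164) + 729) = (41047 - 2305)*(-17032 + 729) = 38742*(-16303) = -631610826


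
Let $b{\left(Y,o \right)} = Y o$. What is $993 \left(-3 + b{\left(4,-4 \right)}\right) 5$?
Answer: $-94335$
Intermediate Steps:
$993 \left(-3 + b{\left(4,-4 \right)}\right) 5 = 993 \left(-3 + 4 \left(-4\right)\right) 5 = 993 \left(-3 - 16\right) 5 = 993 \left(\left(-19\right) 5\right) = 993 \left(-95\right) = -94335$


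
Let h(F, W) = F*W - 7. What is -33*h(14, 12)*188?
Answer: -998844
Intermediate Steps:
h(F, W) = -7 + F*W
-33*h(14, 12)*188 = -33*(-7 + 14*12)*188 = -33*(-7 + 168)*188 = -33*161*188 = -5313*188 = -998844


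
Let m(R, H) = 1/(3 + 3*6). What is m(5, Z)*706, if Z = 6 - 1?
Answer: 706/21 ≈ 33.619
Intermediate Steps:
Z = 5
m(R, H) = 1/21 (m(R, H) = 1/(3 + 18) = 1/21)
m(5, Z)*706 = (1/21)*706 = 706/21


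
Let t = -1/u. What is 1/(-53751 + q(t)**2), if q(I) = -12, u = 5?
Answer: -1/53607 ≈ -1.8654e-5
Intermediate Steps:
t = -1/5 ≈ -0.20000
1/(-53751 + q(t)**2) = 1/(-53751 + (-12)**2) = 1/(-53751 + 144) = 1/(-53607) = -1/53607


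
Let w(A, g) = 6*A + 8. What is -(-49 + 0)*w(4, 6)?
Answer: 1568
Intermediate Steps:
w(A, g) = 8 + 6*A
-(-49 + 0)*w(4, 6) = -(-49 + 0)*(8 + 6*4) = -(-49)*(8 + 24) = -(-49)*32 = -1*(-1568) = 1568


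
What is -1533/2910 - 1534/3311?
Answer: -3179901/3211670 ≈ -0.99011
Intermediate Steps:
-1533/2910 - 1534/3311 = -1533*1/2910 - 1534*1/3311 = -511/970 - 1534/3311 = -3179901/3211670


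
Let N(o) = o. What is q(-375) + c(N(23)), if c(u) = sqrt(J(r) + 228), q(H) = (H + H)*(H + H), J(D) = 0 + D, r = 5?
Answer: 562500 + sqrt(233) ≈ 5.6252e+5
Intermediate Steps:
J(D) = D
q(H) = 4*H**2 (q(H) = (2*H)*(2*H) = 4*H**2)
c(u) = sqrt(233) (c(u) = sqrt(5 + 228) = sqrt(233))
q(-375) + c(N(23)) = 4*(-375)**2 + sqrt(233) = 4*140625 + sqrt(233) = 562500 + sqrt(233)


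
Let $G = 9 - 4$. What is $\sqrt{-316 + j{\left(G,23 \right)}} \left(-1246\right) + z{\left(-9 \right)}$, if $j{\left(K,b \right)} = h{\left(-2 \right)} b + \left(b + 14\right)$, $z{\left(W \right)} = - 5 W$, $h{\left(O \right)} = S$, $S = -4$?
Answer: $45 - 1246 i \sqrt{371} \approx 45.0 - 24000.0 i$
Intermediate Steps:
$h{\left(O \right)} = -4$
$G = 5$
$j{\left(K,b \right)} = 14 - 3 b$ ($j{\left(K,b \right)} = - 4 b + \left(b + 14\right) = - 4 b + \left(14 + b\right) = 14 - 3 b$)
$\sqrt{-316 + j{\left(G,23 \right)}} \left(-1246\right) + z{\left(-9 \right)} = \sqrt{-316 + \left(14 - 69\right)} \left(-1246\right) - -45 = \sqrt{-316 + \left(14 - 69\right)} \left(-1246\right) + 45 = \sqrt{-316 - 55} \left(-1246\right) + 45 = \sqrt{-371} \left(-1246\right) + 45 = i \sqrt{371} \left(-1246\right) + 45 = - 1246 i \sqrt{371} + 45 = 45 - 1246 i \sqrt{371}$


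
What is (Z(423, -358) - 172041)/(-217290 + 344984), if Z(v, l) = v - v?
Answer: -172041/127694 ≈ -1.3473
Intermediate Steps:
Z(v, l) = 0
(Z(423, -358) - 172041)/(-217290 + 344984) = (0 - 172041)/(-217290 + 344984) = -172041/127694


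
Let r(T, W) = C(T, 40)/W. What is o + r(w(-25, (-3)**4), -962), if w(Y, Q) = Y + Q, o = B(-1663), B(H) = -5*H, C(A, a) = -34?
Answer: 3999532/481 ≈ 8315.0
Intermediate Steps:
o = 8315 (o = -5*(-1663) = 8315)
w(Y, Q) = Q + Y
r(T, W) = -34/W
o + r(w(-25, (-3)**4), -962) = 8315 - 34/(-962) = 8315 - 34*(-1/962) = 8315 + 17/481 = 3999532/481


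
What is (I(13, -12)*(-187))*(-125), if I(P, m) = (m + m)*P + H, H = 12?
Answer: -7012500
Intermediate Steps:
I(P, m) = 12 + 2*P*m (I(P, m) = (m + m)*P + 12 = (2*m)*P + 12 = 2*P*m + 12 = 12 + 2*P*m)
(I(13, -12)*(-187))*(-125) = ((12 + 2*13*(-12))*(-187))*(-125) = ((12 - 312)*(-187))*(-125) = -300*(-187)*(-125) = 56100*(-125) = -7012500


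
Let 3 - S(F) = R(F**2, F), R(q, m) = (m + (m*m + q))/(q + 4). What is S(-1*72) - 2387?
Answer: -3094622/1297 ≈ -2386.0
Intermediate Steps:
R(q, m) = (m + q + m**2)/(4 + q) (R(q, m) = (m + (m**2 + q))/(4 + q) = (m + (q + m**2))/(4 + q) = (m + q + m**2)/(4 + q))
S(F) = 3 - (F + 2*F**2)/(4 + F**2) (S(F) = 3 - (F + F**2 + F**2)/(4 + F**2) = 3 - (F + 2*F**2)/(4 + F**2))
S(-1*72) - 2387 = (12 + (-1*72)**2 - (-1)*72)/(4 + (-1*72)**2) - 2387 = (12 + (-72)**2 - 1*(-72))/(4 + (-72)**2) - 2387 = (12 + 5184 + 72)/(4 + 5184) - 2387 = 5268/5188 - 2387 = (1/5188)*5268 - 2387 = 1317/1297 - 2387 = -3094622/1297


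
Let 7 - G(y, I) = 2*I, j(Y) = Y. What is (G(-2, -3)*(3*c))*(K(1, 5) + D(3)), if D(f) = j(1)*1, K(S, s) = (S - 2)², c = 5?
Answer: 390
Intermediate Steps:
K(S, s) = (-2 + S)²
G(y, I) = 7 - 2*I
D(f) = 1 (D(f) = 1*1 = 1)
(G(-2, -3)*(3*c))*(K(1, 5) + D(3)) = ((7 - 2*(-3))*(3*5))*((-2 + 1)² + 1) = ((7 + 6)*15)*((-1)² + 1) = (13*15)*(1 + 1) = 195*2 = 390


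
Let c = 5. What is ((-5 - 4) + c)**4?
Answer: 256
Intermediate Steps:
((-5 - 4) + c)**4 = ((-5 - 4) + 5)**4 = (-9 + 5)**4 = (-4)**4 = 256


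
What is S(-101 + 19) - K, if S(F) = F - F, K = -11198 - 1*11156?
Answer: 22354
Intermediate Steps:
K = -22354 (K = -11198 - 11156 = -22354)
S(F) = 0
S(-101 + 19) - K = 0 - 1*(-22354) = 0 + 22354 = 22354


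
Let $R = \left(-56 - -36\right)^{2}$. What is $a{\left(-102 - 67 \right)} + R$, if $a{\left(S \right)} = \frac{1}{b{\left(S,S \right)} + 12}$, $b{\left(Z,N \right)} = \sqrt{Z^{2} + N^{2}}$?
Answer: $\frac{11395594}{28489} + \frac{169 \sqrt{2}}{56978} \approx 400.0$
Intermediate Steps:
$R = 400$ ($R = \left(-56 + 36\right)^{2} = \left(-20\right)^{2} = 400$)
$b{\left(Z,N \right)} = \sqrt{N^{2} + Z^{2}}$
$a{\left(S \right)} = \frac{1}{12 + \sqrt{2} \sqrt{S^{2}}}$ ($a{\left(S \right)} = \frac{1}{\sqrt{S^{2} + S^{2}} + 12} = \frac{1}{\sqrt{2 S^{2}} + 12} = \frac{1}{\sqrt{2} \sqrt{S^{2}} + 12} = \frac{1}{12 + \sqrt{2} \sqrt{S^{2}}}$)
$a{\left(-102 - 67 \right)} + R = \frac{1}{12 + \sqrt{2} \sqrt{\left(-102 - 67\right)^{2}}} + 400 = \frac{1}{12 + \sqrt{2} \sqrt{\left(-169\right)^{2}}} + 400 = \frac{1}{12 + \sqrt{2} \sqrt{28561}} + 400 = \frac{1}{12 + \sqrt{2} \cdot 169} + 400 = \frac{1}{12 + 169 \sqrt{2}} + 400 = 400 + \frac{1}{12 + 169 \sqrt{2}}$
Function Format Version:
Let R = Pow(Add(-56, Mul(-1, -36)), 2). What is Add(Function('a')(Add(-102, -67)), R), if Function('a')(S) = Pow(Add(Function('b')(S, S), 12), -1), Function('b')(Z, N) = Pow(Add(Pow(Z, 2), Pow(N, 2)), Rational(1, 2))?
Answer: Add(Rational(11395594, 28489), Mul(Rational(169, 56978), Pow(2, Rational(1, 2)))) ≈ 400.00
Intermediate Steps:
R = 400 (R = Pow(Add(-56, 36), 2) = Pow(-20, 2) = 400)
Function('b')(Z, N) = Pow(Add(Pow(N, 2), Pow(Z, 2)), Rational(1, 2))
Function('a')(S) = Pow(Add(12, Mul(Pow(2, Rational(1, 2)), Pow(Pow(S, 2), Rational(1, 2)))), -1) (Function('a')(S) = Pow(Add(Pow(Add(Pow(S, 2), Pow(S, 2)), Rational(1, 2)), 12), -1) = Pow(Add(Pow(Mul(2, Pow(S, 2)), Rational(1, 2)), 12), -1) = Pow(Add(Mul(Pow(2, Rational(1, 2)), Pow(Pow(S, 2), Rational(1, 2))), 12), -1) = Pow(Add(12, Mul(Pow(2, Rational(1, 2)), Pow(Pow(S, 2), Rational(1, 2)))), -1))
Add(Function('a')(Add(-102, -67)), R) = Add(Pow(Add(12, Mul(Pow(2, Rational(1, 2)), Pow(Pow(Add(-102, -67), 2), Rational(1, 2)))), -1), 400) = Add(Pow(Add(12, Mul(Pow(2, Rational(1, 2)), Pow(Pow(-169, 2), Rational(1, 2)))), -1), 400) = Add(Pow(Add(12, Mul(Pow(2, Rational(1, 2)), Pow(28561, Rational(1, 2)))), -1), 400) = Add(Pow(Add(12, Mul(Pow(2, Rational(1, 2)), 169)), -1), 400) = Add(Pow(Add(12, Mul(169, Pow(2, Rational(1, 2)))), -1), 400) = Add(400, Pow(Add(12, Mul(169, Pow(2, Rational(1, 2)))), -1))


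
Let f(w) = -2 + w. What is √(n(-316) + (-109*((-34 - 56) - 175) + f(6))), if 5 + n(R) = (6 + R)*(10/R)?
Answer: √180326269/79 ≈ 169.98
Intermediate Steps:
n(R) = -5 + 10*(6 + R)/R (n(R) = -5 + (6 + R)*(10/R) = -5 + 10*(6 + R)/R)
√(n(-316) + (-109*((-34 - 56) - 175) + f(6))) = √((5 + 60/(-316)) + (-109*((-34 - 56) - 175) + (-2 + 6))) = √((5 + 60*(-1/316)) + (-109*(-90 - 175) + 4)) = √((5 - 15/79) + (-109*(-265) + 4)) = √(380/79 + (28885 + 4)) = √(380/79 + 28889) = √(2282611/79) = √180326269/79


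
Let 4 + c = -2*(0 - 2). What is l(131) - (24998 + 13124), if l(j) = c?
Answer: -38122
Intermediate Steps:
c = 0 (c = -4 - 2*(0 - 2) = -4 - 2*(-2) = -4 + 4 = 0)
l(j) = 0
l(131) - (24998 + 13124) = 0 - (24998 + 13124) = 0 - 1*38122 = 0 - 38122 = -38122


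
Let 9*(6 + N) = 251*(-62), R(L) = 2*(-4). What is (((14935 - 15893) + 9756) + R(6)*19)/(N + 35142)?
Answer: 38907/150331 ≈ 0.25881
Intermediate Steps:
R(L) = -8
N = -15616/9 (N = -6 + (251*(-62))/9 = -6 + (⅑)*(-15562) = -6 - 15562/9 = -15616/9 ≈ -1735.1)
(((14935 - 15893) + 9756) + R(6)*19)/(N + 35142) = (((14935 - 15893) + 9756) - 8*19)/(-15616/9 + 35142) = ((-958 + 9756) - 152)/(300662/9) = (8798 - 152)*(9/300662) = 8646*(9/300662) = 38907/150331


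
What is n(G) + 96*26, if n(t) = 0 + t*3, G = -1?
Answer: 2493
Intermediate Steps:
n(t) = 3*t (n(t) = 0 + 3*t = 3*t)
n(G) + 96*26 = 3*(-1) + 96*26 = -3 + 2496 = 2493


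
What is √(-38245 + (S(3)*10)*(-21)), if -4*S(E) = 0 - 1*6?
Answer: 4*I*√2410 ≈ 196.37*I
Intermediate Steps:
S(E) = 3/2 (S(E) = -(0 - 1*6)/4 = -(0 - 6)/4 = -¼*(-6) = 3/2)
√(-38245 + (S(3)*10)*(-21)) = √(-38245 + ((3/2)*10)*(-21)) = √(-38245 + 15*(-21)) = √(-38245 - 315) = √(-38560) = 4*I*√2410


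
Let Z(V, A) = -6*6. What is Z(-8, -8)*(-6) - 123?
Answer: 93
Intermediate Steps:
Z(V, A) = -36
Z(-8, -8)*(-6) - 123 = -36*(-6) - 123 = 216 - 123 = 93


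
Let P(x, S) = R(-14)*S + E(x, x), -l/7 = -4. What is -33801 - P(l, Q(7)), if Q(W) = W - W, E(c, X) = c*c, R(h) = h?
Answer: -34585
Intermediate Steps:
l = 28 (l = -7*(-4) = 28)
E(c, X) = c²
Q(W) = 0
P(x, S) = x² - 14*S (P(x, S) = -14*S + x² = x² - 14*S)
-33801 - P(l, Q(7)) = -33801 - (28² - 14*0) = -33801 - (784 + 0) = -33801 - 1*784 = -33801 - 784 = -34585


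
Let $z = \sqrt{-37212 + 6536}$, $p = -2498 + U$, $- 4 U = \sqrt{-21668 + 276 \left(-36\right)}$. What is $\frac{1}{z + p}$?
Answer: $- \frac{2}{4996 + i \sqrt{7901} - 4 i \sqrt{7669}} \approx -0.00039923 - 2.0889 \cdot 10^{-5} i$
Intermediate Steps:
$U = - \frac{i \sqrt{7901}}{2}$ ($U = - \frac{\sqrt{-21668 + 276 \left(-36\right)}}{4} = - \frac{\sqrt{-21668 - 9936}}{4} = - \frac{\sqrt{-31604}}{4} = - \frac{2 i \sqrt{7901}}{4} = - \frac{i \sqrt{7901}}{2} \approx - 44.444 i$)
$p = -2498 - \frac{i \sqrt{7901}}{2} \approx -2498.0 - 44.444 i$
$z = 2 i \sqrt{7669}$ ($z = \sqrt{-30676} = 2 i \sqrt{7669} \approx 175.15 i$)
$\frac{1}{z + p} = \frac{1}{2 i \sqrt{7669} - \left(2498 + \frac{i \sqrt{7901}}{2}\right)} = \frac{1}{-2498 + 2 i \sqrt{7669} - \frac{i \sqrt{7901}}{2}}$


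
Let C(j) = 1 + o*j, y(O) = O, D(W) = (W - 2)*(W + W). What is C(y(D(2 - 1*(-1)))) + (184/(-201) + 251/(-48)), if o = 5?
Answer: 26645/1072 ≈ 24.855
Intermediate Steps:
D(W) = 2*W*(-2 + W) (D(W) = (-2 + W)*(2*W) = 2*W*(-2 + W))
C(j) = 1 + 5*j
C(y(D(2 - 1*(-1)))) + (184/(-201) + 251/(-48)) = (1 + 5*(2*(2 - 1*(-1))*(-2 + (2 - 1*(-1))))) + (184/(-201) + 251/(-48)) = (1 + 5*(2*(2 + 1)*(-2 + (2 + 1)))) + (184*(-1/201) + 251*(-1/48)) = (1 + 5*(2*3*(-2 + 3))) + (-184/201 - 251/48) = (1 + 5*(2*3*1)) - 6587/1072 = (1 + 5*6) - 6587/1072 = (1 + 30) - 6587/1072 = 31 - 6587/1072 = 26645/1072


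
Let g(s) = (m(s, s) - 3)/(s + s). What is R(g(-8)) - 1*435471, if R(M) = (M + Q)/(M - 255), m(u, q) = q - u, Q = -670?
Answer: -1775404550/4077 ≈ -4.3547e+5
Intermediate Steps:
g(s) = -3/(2*s) (g(s) = ((s - s) - 3)/(s + s) = (0 - 3)/((2*s)) = -3/(2*s))
R(M) = (-670 + M)/(-255 + M) (R(M) = (M - 670)/(M - 255) = (-670 + M)/(-255 + M))
R(g(-8)) - 1*435471 = (-670 - 3/2/(-8))/(-255 - 3/2/(-8)) - 1*435471 = (-670 - 3/2*(-⅛))/(-255 - 3/2*(-⅛)) - 435471 = (-670 + 3/16)/(-255 + 3/16) - 435471 = -10717/16/(-4077/16) - 435471 = -16/4077*(-10717/16) - 435471 = 10717/4077 - 435471 = -1775404550/4077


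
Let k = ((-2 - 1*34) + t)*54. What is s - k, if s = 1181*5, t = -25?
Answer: 9199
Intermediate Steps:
s = 5905
k = -3294 (k = ((-2 - 1*34) - 25)*54 = ((-2 - 34) - 25)*54 = (-36 - 25)*54 = -61*54 = -3294)
s - k = 5905 - 1*(-3294) = 5905 + 3294 = 9199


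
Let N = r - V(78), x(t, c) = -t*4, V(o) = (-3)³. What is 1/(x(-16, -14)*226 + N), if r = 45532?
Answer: 1/60023 ≈ 1.6660e-5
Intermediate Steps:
V(o) = -27
x(t, c) = -4*t
N = 45559 (N = 45532 - 1*(-27) = 45532 + 27 = 45559)
1/(x(-16, -14)*226 + N) = 1/(-4*(-16)*226 + 45559) = 1/(64*226 + 45559) = 1/(14464 + 45559) = 1/60023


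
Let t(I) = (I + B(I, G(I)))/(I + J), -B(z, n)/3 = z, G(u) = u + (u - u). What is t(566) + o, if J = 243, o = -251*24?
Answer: -4874548/809 ≈ -6025.4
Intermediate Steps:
o = -6024
G(u) = u (G(u) = u + 0 = u)
B(z, n) = -3*z
t(I) = -2*I/(243 + I) (t(I) = (I - 3*I)/(I + 243) = (-2*I)/(243 + I) = -2*I/(243 + I))
t(566) + o = -2*566/(243 + 566) - 6024 = -2*566/809 - 6024 = -2*566*1/809 - 6024 = -1132/809 - 6024 = -4874548/809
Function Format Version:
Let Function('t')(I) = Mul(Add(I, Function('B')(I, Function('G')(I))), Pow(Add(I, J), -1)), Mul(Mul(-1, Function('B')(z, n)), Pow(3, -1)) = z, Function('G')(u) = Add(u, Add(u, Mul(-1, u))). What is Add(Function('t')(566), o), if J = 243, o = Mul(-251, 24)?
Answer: Rational(-4874548, 809) ≈ -6025.4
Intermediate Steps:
o = -6024
Function('G')(u) = u (Function('G')(u) = Add(u, 0) = u)
Function('B')(z, n) = Mul(-3, z)
Function('t')(I) = Mul(-2, I, Pow(Add(243, I), -1)) (Function('t')(I) = Mul(Add(I, Mul(-3, I)), Pow(Add(I, 243), -1)) = Mul(Mul(-2, I), Pow(Add(243, I), -1)) = Mul(-2, I, Pow(Add(243, I), -1)))
Add(Function('t')(566), o) = Add(Mul(-2, 566, Pow(Add(243, 566), -1)), -6024) = Add(Mul(-2, 566, Pow(809, -1)), -6024) = Add(Mul(-2, 566, Rational(1, 809)), -6024) = Add(Rational(-1132, 809), -6024) = Rational(-4874548, 809)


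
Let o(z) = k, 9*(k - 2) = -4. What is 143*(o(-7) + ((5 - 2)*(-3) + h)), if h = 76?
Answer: 88231/9 ≈ 9803.4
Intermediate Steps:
k = 14/9 (k = 2 + (1/9)*(-4) = 2 - 4/9 = 14/9 ≈ 1.5556)
o(z) = 14/9
143*(o(-7) + ((5 - 2)*(-3) + h)) = 143*(14/9 + ((5 - 2)*(-3) + 76)) = 143*(14/9 + (3*(-3) + 76)) = 143*(14/9 + (-9 + 76)) = 143*(14/9 + 67) = 143*(617/9) = 88231/9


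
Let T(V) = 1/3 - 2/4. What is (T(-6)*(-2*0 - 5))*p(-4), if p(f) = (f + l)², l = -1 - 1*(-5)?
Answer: 0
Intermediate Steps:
l = 4 (l = -1 + 5 = 4)
T(V) = -⅙ (T(V) = 1*(⅓) - 2*¼ = ⅓ - ½ = -⅙)
p(f) = (4 + f)² (p(f) = (f + 4)² = (4 + f)²)
(T(-6)*(-2*0 - 5))*p(-4) = (-(-2*0 - 5)/6)*(4 - 4)² = -(0 - 5)/6*0² = -⅙*(-5)*0 = (⅚)*0 = 0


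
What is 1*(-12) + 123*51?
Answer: 6261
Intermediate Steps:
1*(-12) + 123*51 = -12 + 6273 = 6261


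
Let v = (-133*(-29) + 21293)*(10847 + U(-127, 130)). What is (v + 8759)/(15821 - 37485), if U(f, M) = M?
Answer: -276080309/21664 ≈ -12744.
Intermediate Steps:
v = 276071550 (v = (-133*(-29) + 21293)*(10847 + 130) = (3857 + 21293)*10977 = 25150*10977 = 276071550)
(v + 8759)/(15821 - 37485) = (276071550 + 8759)/(15821 - 37485) = 276080309/(-21664) = 276080309*(-1/21664) = -276080309/21664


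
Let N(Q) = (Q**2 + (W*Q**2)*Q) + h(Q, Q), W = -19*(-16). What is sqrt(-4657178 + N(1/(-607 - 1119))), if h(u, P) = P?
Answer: 11*I*sqrt(85396612039241973)/1489538 ≈ 2158.1*I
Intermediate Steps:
W = 304
N(Q) = Q + Q**2 + 304*Q**3 (N(Q) = (Q**2 + (304*Q**2)*Q) + Q = (Q**2 + 304*Q**3) + Q = Q + Q**2 + 304*Q**3)
sqrt(-4657178 + N(1/(-607 - 1119))) = sqrt(-4657178 + (1 + 1/(-607 - 1119) + 304*(1/(-607 - 1119))**2)/(-607 - 1119)) = sqrt(-4657178 + (1 + 1/(-1726) + 304*(1/(-1726))**2)/(-1726)) = sqrt(-4657178 - (1 - 1/1726 + 304*(-1/1726)**2)/1726) = sqrt(-4657178 - (1 - 1/1726 + 304*(1/2979076))/1726) = sqrt(-4657178 - (1 - 1/1726 + 76/744769)/1726) = sqrt(-4657178 - 1/1726*1488827/1489538) = sqrt(-4657178 - 1488827/2570942588) = sqrt(-11973337261585491/2570942588) = 11*I*sqrt(85396612039241973)/1489538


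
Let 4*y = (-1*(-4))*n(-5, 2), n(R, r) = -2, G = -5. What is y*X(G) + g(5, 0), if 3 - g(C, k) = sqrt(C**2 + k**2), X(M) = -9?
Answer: 16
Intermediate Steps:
y = -2 (y = (-1*(-4)*(-2))/4 = (4*(-2))/4 = (1/4)*(-8) = -2)
g(C, k) = 3 - sqrt(C**2 + k**2)
y*X(G) + g(5, 0) = -2*(-9) + (3 - sqrt(5**2 + 0**2)) = 18 + (3 - sqrt(25 + 0)) = 18 + (3 - sqrt(25)) = 18 + (3 - 1*5) = 18 + (3 - 5) = 18 - 2 = 16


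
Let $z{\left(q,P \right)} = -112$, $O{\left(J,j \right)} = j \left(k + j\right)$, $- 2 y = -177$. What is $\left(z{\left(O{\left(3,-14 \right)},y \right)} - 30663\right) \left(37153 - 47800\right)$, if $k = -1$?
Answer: $327661425$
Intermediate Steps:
$y = \frac{177}{2}$ ($y = \left(- \frac{1}{2}\right) \left(-177\right) = \frac{177}{2} \approx 88.5$)
$O{\left(J,j \right)} = j \left(-1 + j\right)$
$\left(z{\left(O{\left(3,-14 \right)},y \right)} - 30663\right) \left(37153 - 47800\right) = \left(-112 - 30663\right) \left(37153 - 47800\right) = \left(-30775\right) \left(-10647\right) = 327661425$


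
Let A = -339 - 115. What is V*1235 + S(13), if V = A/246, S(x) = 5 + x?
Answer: -278131/123 ≈ -2261.2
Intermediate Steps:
A = -454
V = -227/123 (V = -454/246 = -454*1/246 = -227/123 ≈ -1.8455)
V*1235 + S(13) = -227/123*1235 + (5 + 13) = -280345/123 + 18 = -278131/123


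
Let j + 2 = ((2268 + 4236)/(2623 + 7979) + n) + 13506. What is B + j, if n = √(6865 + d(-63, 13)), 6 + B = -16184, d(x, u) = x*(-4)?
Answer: -4745078/1767 + √7117 ≈ -2601.0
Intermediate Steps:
d(x, u) = -4*x
B = -16190 (B = -6 - 16184 = -16190)
n = √7117 (n = √(6865 - 4*(-63)) = √(6865 + 252) = √7117 ≈ 84.362)
j = 23862652/1767 + √7117 (j = -2 + (((2268 + 4236)/(2623 + 7979) + √7117) + 13506) = -2 + ((6504/10602 + √7117) + 13506) = -2 + ((6504*(1/10602) + √7117) + 13506) = -2 + ((1084/1767 + √7117) + 13506) = -2 + (23866186/1767 + √7117) = 23862652/1767 + √7117 ≈ 13589.)
B + j = -16190 + (23862652/1767 + √7117) = -4745078/1767 + √7117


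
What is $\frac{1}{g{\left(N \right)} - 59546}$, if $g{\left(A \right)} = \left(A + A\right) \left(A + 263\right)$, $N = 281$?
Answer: $\frac{1}{246182} \approx 4.062 \cdot 10^{-6}$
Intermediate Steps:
$g{\left(A \right)} = 2 A \left(263 + A\right)$
$\frac{1}{g{\left(N \right)} - 59546} = \frac{1}{2 \cdot 281 \left(263 + 281\right) - 59546} = \frac{1}{2 \cdot 281 \cdot 544 - 59546} = \frac{1}{305728 - 59546} = \frac{1}{246182}$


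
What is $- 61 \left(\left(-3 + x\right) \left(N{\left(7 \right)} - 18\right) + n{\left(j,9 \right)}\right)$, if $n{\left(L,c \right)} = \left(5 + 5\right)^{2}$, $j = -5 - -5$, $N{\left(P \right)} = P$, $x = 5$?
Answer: $-4758$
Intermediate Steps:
$j = 0$ ($j = -5 + 5 = 0$)
$n{\left(L,c \right)} = 100$ ($n{\left(L,c \right)} = 10^{2} = 100$)
$- 61 \left(\left(-3 + x\right) \left(N{\left(7 \right)} - 18\right) + n{\left(j,9 \right)}\right) = - 61 \left(\left(-3 + 5\right) \left(7 - 18\right) + 100\right) = - 61 \left(2 \left(-11\right) + 100\right) = - 61 \left(-22 + 100\right) = \left(-61\right) 78 = -4758$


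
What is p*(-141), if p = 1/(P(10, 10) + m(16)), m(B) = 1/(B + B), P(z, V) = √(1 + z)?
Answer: 4512/11263 - 144384*√11/11263 ≈ -42.116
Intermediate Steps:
m(B) = 1/(2*B)
p = 1/(1/32 + √11) (p = 1/(√(1 + 10) + (½)/16) = 1/(√11 + (½)*(1/16)) = 1/(√11 + 1/32) = 1/(1/32 + √11) ≈ 0.29870)
p*(-141) = (-32/11263 + 1024*√11/11263)*(-141) = 4512/11263 - 144384*√11/11263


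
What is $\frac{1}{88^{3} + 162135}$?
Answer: $\frac{1}{843607} \approx 1.1854 \cdot 10^{-6}$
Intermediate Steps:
$\frac{1}{88^{3} + 162135} = \frac{1}{681472 + 162135} = \frac{1}{843607}$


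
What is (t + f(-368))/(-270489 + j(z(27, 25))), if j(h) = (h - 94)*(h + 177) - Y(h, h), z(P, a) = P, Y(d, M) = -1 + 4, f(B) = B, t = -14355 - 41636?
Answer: 56359/284160 ≈ 0.19834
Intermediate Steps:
t = -55991
Y(d, M) = 3
j(h) = -3 + (-94 + h)*(177 + h) (j(h) = (h - 94)*(h + 177) - 1*3 = (-94 + h)*(177 + h) - 3 = -3 + (-94 + h)*(177 + h))
(t + f(-368))/(-270489 + j(z(27, 25))) = (-55991 - 368)/(-270489 + (-16641 + 27**2 + 83*27)) = -56359/(-270489 + (-16641 + 729 + 2241)) = -56359/(-270489 - 13671) = -56359/(-284160) = -56359*(-1/284160) = 56359/284160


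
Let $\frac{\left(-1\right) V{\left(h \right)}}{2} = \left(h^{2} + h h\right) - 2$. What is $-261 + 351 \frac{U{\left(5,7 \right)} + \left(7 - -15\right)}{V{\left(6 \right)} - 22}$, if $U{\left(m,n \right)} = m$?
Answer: $- \frac{639}{2} \approx -319.5$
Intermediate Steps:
$V{\left(h \right)} = 4 - 4 h^{2}$ ($V{\left(h \right)} = - 2 \left(\left(h^{2} + h h\right) - 2\right) = - 2 \left(\left(h^{2} + h^{2}\right) - 2\right) = - 2 \left(2 h^{2} - 2\right) = - 2 \left(-2 + 2 h^{2}\right) = 4 - 4 h^{2}$)
$-261 + 351 \frac{U{\left(5,7 \right)} + \left(7 - -15\right)}{V{\left(6 \right)} - 22} = -261 + 351 \frac{5 + \left(7 - -15\right)}{\left(4 - 4 \cdot 6^{2}\right) - 22} = -261 + 351 \frac{5 + \left(7 + 15\right)}{\left(4 - 144\right) - 22} = -261 + 351 \frac{5 + 22}{\left(4 - 144\right) - 22} = -261 + 351 \frac{27}{-140 - 22} = -261 + 351 \frac{27}{-162} = -261 + 351 \cdot 27 \left(- \frac{1}{162}\right) = -261 + 351 \left(- \frac{1}{6}\right) = -261 - \frac{117}{2} = - \frac{639}{2}$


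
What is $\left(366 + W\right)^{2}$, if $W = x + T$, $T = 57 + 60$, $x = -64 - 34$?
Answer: $148225$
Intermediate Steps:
$x = -98$ ($x = -64 - 34 = -98$)
$T = 117$
$W = 19$ ($W = -98 + 117 = 19$)
$\left(366 + W\right)^{2} = \left(366 + 19\right)^{2} = 385^{2} = 148225$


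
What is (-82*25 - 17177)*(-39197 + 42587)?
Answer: -65179530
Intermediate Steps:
(-82*25 - 17177)*(-39197 + 42587) = (-2050 - 17177)*3390 = -19227*3390 = -65179530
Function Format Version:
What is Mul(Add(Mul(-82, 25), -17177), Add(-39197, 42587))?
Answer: -65179530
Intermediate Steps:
Mul(Add(Mul(-82, 25), -17177), Add(-39197, 42587)) = Mul(Add(-2050, -17177), 3390) = Mul(-19227, 3390) = -65179530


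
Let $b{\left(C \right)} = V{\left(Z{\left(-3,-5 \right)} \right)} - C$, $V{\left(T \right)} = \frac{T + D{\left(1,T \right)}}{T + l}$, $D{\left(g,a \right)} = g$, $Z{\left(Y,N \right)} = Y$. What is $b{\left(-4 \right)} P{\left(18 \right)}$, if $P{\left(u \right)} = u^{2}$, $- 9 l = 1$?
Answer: $\frac{10530}{7} \approx 1504.3$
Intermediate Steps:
$l = - \frac{1}{9}$ ($l = \left(- \frac{1}{9}\right) 1 = - \frac{1}{9} \approx -0.11111$)
$V{\left(T \right)} = \frac{1 + T}{- \frac{1}{9} + T}$ ($V{\left(T \right)} = \frac{T + 1}{T - \frac{1}{9}} = \frac{1 + T}{- \frac{1}{9} + T}$)
$b{\left(C \right)} = \frac{9}{14} - C$ ($b{\left(C \right)} = \frac{9 \left(1 - 3\right)}{-1 + 9 \left(-3\right)} - C = 9 \frac{1}{-1 - 27} \left(-2\right) - C = 9 \frac{1}{-28} \left(-2\right) - C = 9 \left(- \frac{1}{28}\right) \left(-2\right) - C = \frac{9}{14} - C$)
$b{\left(-4 \right)} P{\left(18 \right)} = \left(\frac{9}{14} - -4\right) 18^{2} = \left(\frac{9}{14} + 4\right) 324 = \frac{65}{14} \cdot 324 = \frac{10530}{7}$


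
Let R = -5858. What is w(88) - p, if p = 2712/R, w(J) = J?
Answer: 259108/2929 ≈ 88.463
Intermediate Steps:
p = -1356/2929 (p = 2712/(-5858) = 2712*(-1/5858) = -1356/2929 ≈ -0.46296)
w(88) - p = 88 - 1*(-1356/2929) = 88 + 1356/2929 = 259108/2929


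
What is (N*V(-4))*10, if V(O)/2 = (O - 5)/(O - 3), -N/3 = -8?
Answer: 4320/7 ≈ 617.14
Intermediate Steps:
N = 24 (N = -3*(-8) = 24)
V(O) = 2*(-5 + O)/(-3 + O) (V(O) = 2*((O - 5)/(O - 3)) = 2*((-5 + O)/(-3 + O)) = 2*(-5 + O)/(-3 + O))
(N*V(-4))*10 = (24*(2*(-5 - 4)/(-3 - 4)))*10 = (24*(2*(-9)/(-7)))*10 = (24*(2*(-⅐)*(-9)))*10 = (24*(18/7))*10 = (432/7)*10 = 4320/7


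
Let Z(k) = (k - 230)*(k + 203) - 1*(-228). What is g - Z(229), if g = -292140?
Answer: -291936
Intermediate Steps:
Z(k) = 228 + (-230 + k)*(203 + k) (Z(k) = (-230 + k)*(203 + k) + 228 = 228 + (-230 + k)*(203 + k))
g - Z(229) = -292140 - (-46462 + 229² - 27*229) = -292140 - (-46462 + 52441 - 6183) = -292140 - 1*(-204) = -292140 + 204 = -291936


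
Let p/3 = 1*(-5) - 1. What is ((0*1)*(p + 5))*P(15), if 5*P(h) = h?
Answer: 0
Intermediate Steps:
p = -18 (p = 3*(1*(-5) - 1) = 3*(-5 - 1) = 3*(-6) = -18)
P(h) = h/5
((0*1)*(p + 5))*P(15) = ((0*1)*(-18 + 5))*((⅕)*15) = (0*(-13))*3 = 0*3 = 0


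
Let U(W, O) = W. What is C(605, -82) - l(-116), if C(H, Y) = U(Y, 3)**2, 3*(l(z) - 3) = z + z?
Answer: 20395/3 ≈ 6798.3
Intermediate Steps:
l(z) = 3 + 2*z/3 (l(z) = 3 + (z + z)/3 = 3 + (2*z)/3 = 3 + 2*z/3)
C(H, Y) = Y**2
C(605, -82) - l(-116) = (-82)**2 - (3 + (2/3)*(-116)) = 6724 - (3 - 232/3) = 6724 - 1*(-223/3) = 6724 + 223/3 = 20395/3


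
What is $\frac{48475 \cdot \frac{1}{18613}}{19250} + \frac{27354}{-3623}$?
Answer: $- \frac{56004396649}{7417838890} \approx -7.55$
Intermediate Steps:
$\frac{48475 \cdot \frac{1}{18613}}{19250} + \frac{27354}{-3623} = 48475 \cdot \frac{1}{18613} \cdot \frac{1}{19250} + 27354 \left(- \frac{1}{3623}\right) = \frac{6925}{2659} \cdot \frac{1}{19250} - \frac{27354}{3623} = \frac{277}{2047430} - \frac{27354}{3623} = - \frac{56004396649}{7417838890}$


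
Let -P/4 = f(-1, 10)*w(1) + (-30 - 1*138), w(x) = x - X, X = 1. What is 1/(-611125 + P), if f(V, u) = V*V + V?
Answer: -1/610453 ≈ -1.6381e-6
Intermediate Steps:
f(V, u) = V + V**2 (f(V, u) = V**2 + V = V + V**2)
w(x) = -1 + x (w(x) = x - 1*1 = x - 1 = -1 + x)
P = 672 (P = -4*((-(1 - 1))*(-1 + 1) + (-30 - 1*138)) = -4*(-1*0*0 + (-30 - 138)) = -4*(0*0 - 168) = -4*(0 - 168) = -4*(-168) = 672)
1/(-611125 + P) = 1/(-611125 + 672) = 1/(-610453) = -1/610453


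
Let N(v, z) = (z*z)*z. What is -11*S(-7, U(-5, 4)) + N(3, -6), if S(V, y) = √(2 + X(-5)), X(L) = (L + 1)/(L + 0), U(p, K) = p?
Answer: -216 - 11*√70/5 ≈ -234.41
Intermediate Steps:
N(v, z) = z³ (N(v, z) = z²*z = z³)
X(L) = (1 + L)/L
S(V, y) = √70/5 (S(V, y) = √(2 + (1 - 5)/(-5)) = √(2 - ⅕*(-4)) = √(2 + ⅘) = √(14/5) = √70/5)
-11*S(-7, U(-5, 4)) + N(3, -6) = -11*√70/5 + (-6)³ = -11*√70/5 - 216 = -216 - 11*√70/5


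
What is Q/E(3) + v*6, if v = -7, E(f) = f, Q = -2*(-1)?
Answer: -124/3 ≈ -41.333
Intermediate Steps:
Q = 2
Q/E(3) + v*6 = 2/3 - 7*6 = 2*(1/3) - 42 = 2/3 - 42 = -124/3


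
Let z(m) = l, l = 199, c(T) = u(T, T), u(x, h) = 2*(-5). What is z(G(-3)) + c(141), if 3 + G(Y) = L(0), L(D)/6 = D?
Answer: 189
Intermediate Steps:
u(x, h) = -10
L(D) = 6*D
c(T) = -10
G(Y) = -3 (G(Y) = -3 + 6*0 = -3 + 0 = -3)
z(m) = 199
z(G(-3)) + c(141) = 199 - 10 = 189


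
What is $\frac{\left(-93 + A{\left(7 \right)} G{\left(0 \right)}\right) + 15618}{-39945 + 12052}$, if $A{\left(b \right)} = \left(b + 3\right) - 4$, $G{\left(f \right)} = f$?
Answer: $- \frac{15525}{27893} \approx -0.55659$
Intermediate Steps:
$A{\left(b \right)} = -1 + b$ ($A{\left(b \right)} = \left(3 + b\right) - 4 = -1 + b$)
$\frac{\left(-93 + A{\left(7 \right)} G{\left(0 \right)}\right) + 15618}{-39945 + 12052} = \frac{\left(-93 + \left(-1 + 7\right) 0\right) + 15618}{-39945 + 12052} = \frac{\left(-93 + 6 \cdot 0\right) + 15618}{-27893} = \left(\left(-93 + 0\right) + 15618\right) \left(- \frac{1}{27893}\right) = \left(-93 + 15618\right) \left(- \frac{1}{27893}\right) = 15525 \left(- \frac{1}{27893}\right) = - \frac{15525}{27893}$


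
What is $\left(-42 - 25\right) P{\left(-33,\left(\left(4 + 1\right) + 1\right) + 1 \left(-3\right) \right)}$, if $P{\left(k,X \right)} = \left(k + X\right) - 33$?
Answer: $4221$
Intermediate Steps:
$P{\left(k,X \right)} = -33 + X + k$ ($P{\left(k,X \right)} = \left(X + k\right) - 33 = -33 + X + k$)
$\left(-42 - 25\right) P{\left(-33,\left(\left(4 + 1\right) + 1\right) + 1 \left(-3\right) \right)} = \left(-42 - 25\right) \left(-33 + \left(\left(\left(4 + 1\right) + 1\right) + 1 \left(-3\right)\right) - 33\right) = - 67 \left(-33 + \left(\left(5 + 1\right) - 3\right) - 33\right) = - 67 \left(-33 + \left(6 - 3\right) - 33\right) = - 67 \left(-33 + 3 - 33\right) = \left(-67\right) \left(-63\right) = 4221$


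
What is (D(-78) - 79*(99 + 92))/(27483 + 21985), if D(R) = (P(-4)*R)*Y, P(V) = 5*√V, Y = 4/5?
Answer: -15089/49468 - 156*I/12367 ≈ -0.30503 - 0.012614*I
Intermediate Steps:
Y = ⅘ (Y = 4*(⅕) = ⅘ ≈ 0.80000)
D(R) = 8*I*R (D(R) = ((5*√(-4))*R)*(⅘) = ((5*(2*I))*R)*(⅘) = ((10*I)*R)*(⅘) = (10*I*R)*(⅘) = 8*I*R)
(D(-78) - 79*(99 + 92))/(27483 + 21985) = (8*I*(-78) - 79*(99 + 92))/(27483 + 21985) = (-624*I - 79*191)/49468 = (-624*I - 15089)*(1/49468) = (-15089 - 624*I)*(1/49468) = -15089/49468 - 156*I/12367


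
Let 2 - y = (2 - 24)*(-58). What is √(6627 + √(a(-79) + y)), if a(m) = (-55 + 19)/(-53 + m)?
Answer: √(801867 + 11*I*√154121)/11 ≈ 81.407 + 0.2192*I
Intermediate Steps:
a(m) = -36/(-53 + m)
y = -1274 (y = 2 - (2 - 24)*(-58) = 2 - (-22)*(-58) = 2 - 1*1276 = 2 - 1276 = -1274)
√(6627 + √(a(-79) + y)) = √(6627 + √(-36/(-53 - 79) - 1274)) = √(6627 + √(-36/(-132) - 1274)) = √(6627 + √(-36*(-1/132) - 1274)) = √(6627 + √(3/11 - 1274)) = √(6627 + √(-14011/11)) = √(6627 + I*√154121/11)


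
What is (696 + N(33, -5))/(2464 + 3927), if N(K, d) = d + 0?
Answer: 691/6391 ≈ 0.10812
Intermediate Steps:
N(K, d) = d
(696 + N(33, -5))/(2464 + 3927) = (696 - 5)/(2464 + 3927) = 691/6391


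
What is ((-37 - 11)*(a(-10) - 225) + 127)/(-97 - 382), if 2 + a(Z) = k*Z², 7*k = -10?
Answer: -125161/3353 ≈ -37.328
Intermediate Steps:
k = -10/7 (k = (⅐)*(-10) = -10/7 ≈ -1.4286)
a(Z) = -2 - 10*Z²/7
((-37 - 11)*(a(-10) - 225) + 127)/(-97 - 382) = ((-37 - 11)*((-2 - 10/7*(-10)²) - 225) + 127)/(-97 - 382) = (-48*((-2 - 10/7*100) - 225) + 127)/(-479) = -(-48*((-2 - 1000/7) - 225) + 127)/479 = -(-48*(-1014/7 - 225) + 127)/479 = -(-48*(-2589/7) + 127)/479 = -(124272/7 + 127)/479 = -1/479*125161/7 = -125161/3353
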